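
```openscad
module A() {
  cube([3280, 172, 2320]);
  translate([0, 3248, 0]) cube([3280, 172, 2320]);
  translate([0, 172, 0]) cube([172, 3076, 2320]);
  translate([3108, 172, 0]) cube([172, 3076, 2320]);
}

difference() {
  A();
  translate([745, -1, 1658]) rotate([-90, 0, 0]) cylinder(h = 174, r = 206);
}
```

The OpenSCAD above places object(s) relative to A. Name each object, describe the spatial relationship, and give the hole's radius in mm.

A is a house frame. The house frame has a circular hole through its front wall. The hole's radius is 206 mm.

The subtracted cylinder has r = 206 mm.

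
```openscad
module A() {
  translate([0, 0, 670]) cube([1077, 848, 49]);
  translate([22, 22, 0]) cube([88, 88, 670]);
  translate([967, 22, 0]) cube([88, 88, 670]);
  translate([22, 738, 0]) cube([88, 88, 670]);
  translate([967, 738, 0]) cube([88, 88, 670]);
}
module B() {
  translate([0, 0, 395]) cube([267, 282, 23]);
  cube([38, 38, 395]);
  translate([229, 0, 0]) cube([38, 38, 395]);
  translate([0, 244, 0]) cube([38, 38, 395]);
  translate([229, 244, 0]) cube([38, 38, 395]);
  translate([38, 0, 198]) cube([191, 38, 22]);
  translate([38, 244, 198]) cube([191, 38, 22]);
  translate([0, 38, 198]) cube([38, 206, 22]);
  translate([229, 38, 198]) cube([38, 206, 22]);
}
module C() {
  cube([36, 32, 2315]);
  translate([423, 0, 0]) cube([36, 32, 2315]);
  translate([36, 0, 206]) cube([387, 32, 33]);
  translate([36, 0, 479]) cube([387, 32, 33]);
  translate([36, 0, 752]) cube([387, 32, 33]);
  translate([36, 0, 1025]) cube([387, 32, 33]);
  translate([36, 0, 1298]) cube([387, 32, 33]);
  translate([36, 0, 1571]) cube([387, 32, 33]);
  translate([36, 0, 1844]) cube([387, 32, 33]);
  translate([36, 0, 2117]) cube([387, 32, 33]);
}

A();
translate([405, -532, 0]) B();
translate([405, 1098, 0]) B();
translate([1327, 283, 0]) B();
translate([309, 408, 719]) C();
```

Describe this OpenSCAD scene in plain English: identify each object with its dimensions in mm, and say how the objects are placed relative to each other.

A is a rectangular dining table. The top is 1077×848×49 mm with its upper surface at z = 719 mm. It stands on four 88×88 mm square legs, each inset 22 mm from the nearest pair of top edges, running from the floor to the underside of the top.

B is a four-legged stool. The seat is 267×282 mm, 23 mm thick, top at z = 418 mm. It stands on four square legs, each 38×38 mm in cross-section, from z = 0 to the seat underside, each flush with a corner of the seat. Four stretchers, 38 mm wide and 22 mm tall, connect adjacent legs with their undersides at z = 198 mm, each running between the inner faces of the legs it joins and aligned with the legs' outer faces on the other axis.

C is a straight ladder. Two 36×32 mm vertical rails, 2315 mm tall, stand 459 mm apart (outside-to-outside) with their front faces coplanar on the −y side. 8 rungs, each 32 mm deep and 33 mm tall, span between the inner faces of the rails, front faces flush with the rails. The lowest rung's underside is at z = 206 mm and rungs are spaced 273 mm apart (underside to underside).

Three stools sit around the table at the −y, +y, +x sides. The ladder is on top of the table, centred.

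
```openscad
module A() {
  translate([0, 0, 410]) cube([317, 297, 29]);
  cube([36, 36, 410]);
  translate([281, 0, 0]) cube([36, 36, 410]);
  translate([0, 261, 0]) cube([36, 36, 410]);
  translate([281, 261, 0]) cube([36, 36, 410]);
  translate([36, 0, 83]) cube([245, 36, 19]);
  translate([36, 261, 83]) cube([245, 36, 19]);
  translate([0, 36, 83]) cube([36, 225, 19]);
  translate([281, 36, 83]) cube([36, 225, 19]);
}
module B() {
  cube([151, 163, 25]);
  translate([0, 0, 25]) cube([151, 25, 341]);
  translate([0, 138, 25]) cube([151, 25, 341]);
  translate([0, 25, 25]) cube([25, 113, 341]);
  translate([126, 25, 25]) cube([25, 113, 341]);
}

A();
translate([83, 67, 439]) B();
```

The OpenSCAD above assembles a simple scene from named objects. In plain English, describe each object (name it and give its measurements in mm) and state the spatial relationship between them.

A is a four-legged stool. The seat is 317×297 mm, 29 mm thick, top at z = 439 mm. It stands on four square legs, each 36×36 mm in cross-section, from z = 0 to the seat underside, each flush with a corner of the seat. Four stretchers, 36 mm wide and 19 mm tall, connect adjacent legs with their undersides at z = 83 mm, each running between the inner faces of the legs it joins and aligned with the legs' outer faces on the other axis.

B is an open storage box with external size 151×163×366 mm and wall thickness 25 mm (the base is also 25 mm thick). The base covers the whole footprint; the four walls stand on the base, with the y-facing walls full-width and the x-facing walls fitting between their inner faces.

The open box is on top of the stool, centred.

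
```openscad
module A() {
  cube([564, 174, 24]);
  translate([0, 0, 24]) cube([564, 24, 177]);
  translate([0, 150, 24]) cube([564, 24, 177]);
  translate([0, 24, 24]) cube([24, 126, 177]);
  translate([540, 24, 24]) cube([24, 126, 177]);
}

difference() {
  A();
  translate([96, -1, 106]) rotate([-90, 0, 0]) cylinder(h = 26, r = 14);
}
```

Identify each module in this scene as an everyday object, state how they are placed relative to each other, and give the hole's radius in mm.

A is an open box. The open box has a circular hole through its front wall. The hole's radius is 14 mm.

The subtracted cylinder has r = 14 mm.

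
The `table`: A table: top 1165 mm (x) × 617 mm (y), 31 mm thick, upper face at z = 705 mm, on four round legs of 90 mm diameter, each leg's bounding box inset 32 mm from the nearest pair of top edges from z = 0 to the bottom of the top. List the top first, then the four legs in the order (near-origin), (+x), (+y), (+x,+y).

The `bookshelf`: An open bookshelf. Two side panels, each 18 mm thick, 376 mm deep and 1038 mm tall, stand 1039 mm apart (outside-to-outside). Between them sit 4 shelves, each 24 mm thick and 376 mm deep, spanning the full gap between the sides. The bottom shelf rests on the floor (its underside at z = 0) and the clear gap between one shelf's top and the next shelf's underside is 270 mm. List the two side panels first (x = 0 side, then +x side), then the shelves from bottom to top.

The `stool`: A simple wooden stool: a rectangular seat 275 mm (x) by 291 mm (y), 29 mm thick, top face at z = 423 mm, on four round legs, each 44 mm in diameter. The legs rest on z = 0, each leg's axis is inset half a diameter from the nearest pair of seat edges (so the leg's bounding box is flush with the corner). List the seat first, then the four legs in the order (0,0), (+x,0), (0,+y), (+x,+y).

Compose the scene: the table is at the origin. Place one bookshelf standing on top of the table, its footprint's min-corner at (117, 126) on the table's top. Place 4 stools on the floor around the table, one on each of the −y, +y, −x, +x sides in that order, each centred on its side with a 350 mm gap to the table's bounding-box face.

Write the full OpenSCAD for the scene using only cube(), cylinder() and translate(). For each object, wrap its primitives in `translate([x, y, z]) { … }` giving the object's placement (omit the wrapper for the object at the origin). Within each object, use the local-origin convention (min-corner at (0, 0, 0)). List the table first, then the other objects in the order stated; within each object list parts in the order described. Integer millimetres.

translate([0, 0, 674]) cube([1165, 617, 31]);
translate([77, 77, 0]) cylinder(h = 674, r = 45);
translate([1088, 77, 0]) cylinder(h = 674, r = 45);
translate([77, 540, 0]) cylinder(h = 674, r = 45);
translate([1088, 540, 0]) cylinder(h = 674, r = 45);
translate([117, 126, 705]) {
  cube([18, 376, 1038]);
  translate([1021, 0, 0]) cube([18, 376, 1038]);
  translate([18, 0, 0]) cube([1003, 376, 24]);
  translate([18, 0, 294]) cube([1003, 376, 24]);
  translate([18, 0, 588]) cube([1003, 376, 24]);
  translate([18, 0, 882]) cube([1003, 376, 24]);
}
translate([445, -641, 0]) {
  translate([0, 0, 394]) cube([275, 291, 29]);
  translate([22, 22, 0]) cylinder(h = 394, r = 22);
  translate([253, 22, 0]) cylinder(h = 394, r = 22);
  translate([22, 269, 0]) cylinder(h = 394, r = 22);
  translate([253, 269, 0]) cylinder(h = 394, r = 22);
}
translate([445, 967, 0]) {
  translate([0, 0, 394]) cube([275, 291, 29]);
  translate([22, 22, 0]) cylinder(h = 394, r = 22);
  translate([253, 22, 0]) cylinder(h = 394, r = 22);
  translate([22, 269, 0]) cylinder(h = 394, r = 22);
  translate([253, 269, 0]) cylinder(h = 394, r = 22);
}
translate([-625, 163, 0]) {
  translate([0, 0, 394]) cube([275, 291, 29]);
  translate([22, 22, 0]) cylinder(h = 394, r = 22);
  translate([253, 22, 0]) cylinder(h = 394, r = 22);
  translate([22, 269, 0]) cylinder(h = 394, r = 22);
  translate([253, 269, 0]) cylinder(h = 394, r = 22);
}
translate([1515, 163, 0]) {
  translate([0, 0, 394]) cube([275, 291, 29]);
  translate([22, 22, 0]) cylinder(h = 394, r = 22);
  translate([253, 22, 0]) cylinder(h = 394, r = 22);
  translate([22, 269, 0]) cylinder(h = 394, r = 22);
  translate([253, 269, 0]) cylinder(h = 394, r = 22);
}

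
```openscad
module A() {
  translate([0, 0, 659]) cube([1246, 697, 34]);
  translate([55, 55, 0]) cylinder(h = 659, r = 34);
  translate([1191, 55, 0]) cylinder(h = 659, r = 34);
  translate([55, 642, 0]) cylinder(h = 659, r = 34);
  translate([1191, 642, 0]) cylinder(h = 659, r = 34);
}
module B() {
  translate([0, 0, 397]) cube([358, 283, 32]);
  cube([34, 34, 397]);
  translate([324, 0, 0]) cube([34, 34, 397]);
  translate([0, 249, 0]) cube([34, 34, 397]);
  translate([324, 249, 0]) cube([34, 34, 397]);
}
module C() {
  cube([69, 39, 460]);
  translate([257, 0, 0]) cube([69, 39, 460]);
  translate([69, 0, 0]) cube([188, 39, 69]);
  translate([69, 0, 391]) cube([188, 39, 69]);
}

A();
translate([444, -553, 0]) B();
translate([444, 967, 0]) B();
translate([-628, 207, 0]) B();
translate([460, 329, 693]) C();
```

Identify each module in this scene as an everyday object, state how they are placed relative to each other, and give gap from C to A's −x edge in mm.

The picture frame's min-x is at 460; the table's min-x is 0; gap = 460 mm.

A is a table. B is a stool. C is a picture frame. Three stools sit around the table at the −y, +y, −x sides. The picture frame is on top of the table, centred. The gap from the picture frame to the table's −x edge is 460 mm.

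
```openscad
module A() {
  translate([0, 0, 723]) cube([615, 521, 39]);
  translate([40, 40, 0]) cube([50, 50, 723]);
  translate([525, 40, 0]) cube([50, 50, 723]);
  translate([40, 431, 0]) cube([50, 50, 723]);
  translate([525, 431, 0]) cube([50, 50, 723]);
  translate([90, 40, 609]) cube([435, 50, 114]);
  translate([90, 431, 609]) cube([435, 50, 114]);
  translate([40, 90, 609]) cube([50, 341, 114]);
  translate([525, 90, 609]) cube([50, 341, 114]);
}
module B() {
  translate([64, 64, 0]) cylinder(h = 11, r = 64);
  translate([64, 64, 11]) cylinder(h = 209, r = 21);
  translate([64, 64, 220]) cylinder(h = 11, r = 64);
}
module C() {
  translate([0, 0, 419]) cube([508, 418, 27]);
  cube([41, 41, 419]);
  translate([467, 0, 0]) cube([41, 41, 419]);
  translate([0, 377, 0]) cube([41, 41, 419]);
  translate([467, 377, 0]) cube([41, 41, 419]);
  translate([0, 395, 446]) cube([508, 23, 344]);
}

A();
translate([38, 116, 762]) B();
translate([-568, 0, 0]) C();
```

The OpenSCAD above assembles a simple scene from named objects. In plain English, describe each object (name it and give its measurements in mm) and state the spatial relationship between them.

A is a rectangular dining table. The top is 615×521×39 mm with its upper surface at z = 762 mm. It stands on four 50×50 mm square legs, each inset 40 mm from the nearest pair of top edges, running from the floor to the underside of the top. Four apron rails, 50 mm thick and 114 mm tall, run between adjacent legs with their top edges flush with the underside of the top and their outer faces flush with the legs' outer faces.

B is a spool: two coaxial disc flanges of radius 64 mm and thickness 11 mm, joined by a core cylinder of radius 21 mm and height 209 mm. The lower flange rests on z = 0 and the three cylinders share a vertical axis.

C is a chair: 508×418 mm seat, 27 mm thick, top at z = 446 mm, on four 41 mm square corner legs flush with the seat edges. A 23 mm thick backrest slab spans the full seat width, extending 344 mm above the seat top, its back face flush with the seat's +y edge.

The spool is on top of the table. The chair is on the floor beside the table on its −x side.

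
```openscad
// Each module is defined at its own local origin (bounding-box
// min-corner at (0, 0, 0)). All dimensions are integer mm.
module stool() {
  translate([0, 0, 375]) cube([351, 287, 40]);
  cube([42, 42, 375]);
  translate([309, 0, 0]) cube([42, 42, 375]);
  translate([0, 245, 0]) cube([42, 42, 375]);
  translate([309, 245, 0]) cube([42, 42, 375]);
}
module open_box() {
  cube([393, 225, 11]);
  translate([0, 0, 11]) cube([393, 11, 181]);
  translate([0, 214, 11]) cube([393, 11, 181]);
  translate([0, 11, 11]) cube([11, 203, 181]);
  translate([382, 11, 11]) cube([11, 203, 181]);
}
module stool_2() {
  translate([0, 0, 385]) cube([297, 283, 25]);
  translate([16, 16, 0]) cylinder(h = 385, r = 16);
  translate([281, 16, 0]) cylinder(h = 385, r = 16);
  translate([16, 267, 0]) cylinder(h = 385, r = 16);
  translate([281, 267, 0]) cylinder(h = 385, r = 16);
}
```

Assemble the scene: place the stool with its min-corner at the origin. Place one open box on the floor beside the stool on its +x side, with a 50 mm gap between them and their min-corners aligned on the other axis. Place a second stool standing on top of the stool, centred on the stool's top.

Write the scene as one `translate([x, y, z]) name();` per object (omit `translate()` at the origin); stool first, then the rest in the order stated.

stool();
translate([401, 0, 0]) open_box();
translate([27, 2, 415]) stool_2();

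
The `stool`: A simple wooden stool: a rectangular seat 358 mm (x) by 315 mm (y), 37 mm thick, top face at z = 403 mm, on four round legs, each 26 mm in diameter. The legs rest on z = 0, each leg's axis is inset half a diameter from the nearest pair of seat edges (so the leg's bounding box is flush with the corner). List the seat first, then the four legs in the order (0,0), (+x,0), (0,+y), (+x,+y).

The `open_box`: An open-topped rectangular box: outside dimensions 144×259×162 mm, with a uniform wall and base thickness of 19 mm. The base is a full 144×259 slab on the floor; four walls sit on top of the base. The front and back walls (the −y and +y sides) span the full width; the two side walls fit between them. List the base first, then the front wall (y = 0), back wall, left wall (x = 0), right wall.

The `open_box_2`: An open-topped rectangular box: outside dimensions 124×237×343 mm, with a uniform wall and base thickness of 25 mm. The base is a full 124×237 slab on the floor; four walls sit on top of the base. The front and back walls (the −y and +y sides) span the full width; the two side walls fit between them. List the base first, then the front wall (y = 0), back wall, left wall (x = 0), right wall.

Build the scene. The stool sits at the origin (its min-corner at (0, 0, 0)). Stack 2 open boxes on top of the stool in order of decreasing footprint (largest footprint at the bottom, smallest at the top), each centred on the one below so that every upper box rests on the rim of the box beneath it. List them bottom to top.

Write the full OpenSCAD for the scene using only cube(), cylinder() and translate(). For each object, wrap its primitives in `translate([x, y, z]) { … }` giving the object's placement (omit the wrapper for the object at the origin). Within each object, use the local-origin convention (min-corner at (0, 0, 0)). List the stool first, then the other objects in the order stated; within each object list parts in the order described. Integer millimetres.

translate([0, 0, 366]) cube([358, 315, 37]);
translate([13, 13, 0]) cylinder(h = 366, r = 13);
translate([345, 13, 0]) cylinder(h = 366, r = 13);
translate([13, 302, 0]) cylinder(h = 366, r = 13);
translate([345, 302, 0]) cylinder(h = 366, r = 13);
translate([107, 28, 403]) {
  cube([144, 259, 19]);
  translate([0, 0, 19]) cube([144, 19, 143]);
  translate([0, 240, 19]) cube([144, 19, 143]);
  translate([0, 19, 19]) cube([19, 221, 143]);
  translate([125, 19, 19]) cube([19, 221, 143]);
}
translate([117, 39, 565]) {
  cube([124, 237, 25]);
  translate([0, 0, 25]) cube([124, 25, 318]);
  translate([0, 212, 25]) cube([124, 25, 318]);
  translate([0, 25, 25]) cube([25, 187, 318]);
  translate([99, 25, 25]) cube([25, 187, 318]);
}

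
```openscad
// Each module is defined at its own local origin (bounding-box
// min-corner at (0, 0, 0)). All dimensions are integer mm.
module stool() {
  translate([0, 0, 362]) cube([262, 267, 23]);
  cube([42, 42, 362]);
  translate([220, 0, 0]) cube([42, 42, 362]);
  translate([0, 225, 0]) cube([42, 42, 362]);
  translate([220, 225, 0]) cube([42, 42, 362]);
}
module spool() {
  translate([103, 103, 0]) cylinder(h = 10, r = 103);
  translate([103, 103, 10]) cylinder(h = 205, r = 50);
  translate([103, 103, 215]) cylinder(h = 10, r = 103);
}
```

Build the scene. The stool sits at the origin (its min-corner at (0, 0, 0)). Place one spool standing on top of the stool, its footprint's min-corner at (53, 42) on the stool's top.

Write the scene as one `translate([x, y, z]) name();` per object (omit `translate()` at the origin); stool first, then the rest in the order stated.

stool();
translate([53, 42, 385]) spool();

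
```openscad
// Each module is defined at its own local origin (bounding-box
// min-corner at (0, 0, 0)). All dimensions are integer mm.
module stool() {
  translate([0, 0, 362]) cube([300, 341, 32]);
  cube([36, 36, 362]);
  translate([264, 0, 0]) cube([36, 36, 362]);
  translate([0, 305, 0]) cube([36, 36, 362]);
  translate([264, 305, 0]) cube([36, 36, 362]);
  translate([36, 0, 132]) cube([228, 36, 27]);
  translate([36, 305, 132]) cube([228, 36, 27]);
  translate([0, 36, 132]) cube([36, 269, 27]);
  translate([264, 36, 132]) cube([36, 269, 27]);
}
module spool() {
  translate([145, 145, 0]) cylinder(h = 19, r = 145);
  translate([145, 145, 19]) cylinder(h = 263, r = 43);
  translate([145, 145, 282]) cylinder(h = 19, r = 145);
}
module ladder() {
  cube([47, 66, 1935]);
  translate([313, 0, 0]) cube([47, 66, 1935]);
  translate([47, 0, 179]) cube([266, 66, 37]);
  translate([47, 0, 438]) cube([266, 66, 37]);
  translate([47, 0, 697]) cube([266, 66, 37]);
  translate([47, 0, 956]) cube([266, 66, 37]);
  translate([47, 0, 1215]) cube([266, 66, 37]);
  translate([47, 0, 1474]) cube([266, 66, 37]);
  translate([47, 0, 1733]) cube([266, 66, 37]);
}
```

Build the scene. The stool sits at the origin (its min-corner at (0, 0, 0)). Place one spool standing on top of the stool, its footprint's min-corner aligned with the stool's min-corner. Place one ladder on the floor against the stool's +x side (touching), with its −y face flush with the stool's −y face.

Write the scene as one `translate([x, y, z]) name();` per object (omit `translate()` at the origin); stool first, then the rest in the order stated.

stool();
translate([0, 0, 394]) spool();
translate([300, 0, 0]) ladder();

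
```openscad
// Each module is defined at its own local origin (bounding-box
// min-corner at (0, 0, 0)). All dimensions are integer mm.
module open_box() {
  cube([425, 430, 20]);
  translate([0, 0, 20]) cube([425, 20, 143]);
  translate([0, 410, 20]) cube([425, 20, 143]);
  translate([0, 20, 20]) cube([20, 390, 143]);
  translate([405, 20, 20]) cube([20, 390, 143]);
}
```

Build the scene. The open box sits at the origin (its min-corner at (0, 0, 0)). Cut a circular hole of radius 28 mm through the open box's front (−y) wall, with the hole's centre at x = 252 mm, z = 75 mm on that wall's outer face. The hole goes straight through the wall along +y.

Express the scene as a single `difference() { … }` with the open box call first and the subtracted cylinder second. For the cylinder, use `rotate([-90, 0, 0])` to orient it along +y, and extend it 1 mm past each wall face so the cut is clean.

difference() {
  open_box();
  translate([252, -1, 75]) rotate([-90, 0, 0]) cylinder(h = 22, r = 28);
}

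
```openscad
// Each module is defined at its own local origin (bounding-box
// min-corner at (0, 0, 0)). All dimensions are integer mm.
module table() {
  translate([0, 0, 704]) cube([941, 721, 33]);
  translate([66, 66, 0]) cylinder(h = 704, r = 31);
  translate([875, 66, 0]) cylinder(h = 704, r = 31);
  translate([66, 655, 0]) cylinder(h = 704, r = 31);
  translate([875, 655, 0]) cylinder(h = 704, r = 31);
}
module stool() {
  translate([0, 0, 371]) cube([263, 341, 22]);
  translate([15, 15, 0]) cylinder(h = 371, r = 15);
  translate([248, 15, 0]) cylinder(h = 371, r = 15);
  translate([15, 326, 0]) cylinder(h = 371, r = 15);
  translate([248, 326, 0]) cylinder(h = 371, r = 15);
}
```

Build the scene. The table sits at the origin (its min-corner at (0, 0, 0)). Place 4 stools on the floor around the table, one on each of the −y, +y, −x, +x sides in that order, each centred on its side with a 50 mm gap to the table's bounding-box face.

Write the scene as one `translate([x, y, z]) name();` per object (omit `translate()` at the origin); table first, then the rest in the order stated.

table();
translate([339, -391, 0]) stool();
translate([339, 771, 0]) stool();
translate([-313, 190, 0]) stool();
translate([991, 190, 0]) stool();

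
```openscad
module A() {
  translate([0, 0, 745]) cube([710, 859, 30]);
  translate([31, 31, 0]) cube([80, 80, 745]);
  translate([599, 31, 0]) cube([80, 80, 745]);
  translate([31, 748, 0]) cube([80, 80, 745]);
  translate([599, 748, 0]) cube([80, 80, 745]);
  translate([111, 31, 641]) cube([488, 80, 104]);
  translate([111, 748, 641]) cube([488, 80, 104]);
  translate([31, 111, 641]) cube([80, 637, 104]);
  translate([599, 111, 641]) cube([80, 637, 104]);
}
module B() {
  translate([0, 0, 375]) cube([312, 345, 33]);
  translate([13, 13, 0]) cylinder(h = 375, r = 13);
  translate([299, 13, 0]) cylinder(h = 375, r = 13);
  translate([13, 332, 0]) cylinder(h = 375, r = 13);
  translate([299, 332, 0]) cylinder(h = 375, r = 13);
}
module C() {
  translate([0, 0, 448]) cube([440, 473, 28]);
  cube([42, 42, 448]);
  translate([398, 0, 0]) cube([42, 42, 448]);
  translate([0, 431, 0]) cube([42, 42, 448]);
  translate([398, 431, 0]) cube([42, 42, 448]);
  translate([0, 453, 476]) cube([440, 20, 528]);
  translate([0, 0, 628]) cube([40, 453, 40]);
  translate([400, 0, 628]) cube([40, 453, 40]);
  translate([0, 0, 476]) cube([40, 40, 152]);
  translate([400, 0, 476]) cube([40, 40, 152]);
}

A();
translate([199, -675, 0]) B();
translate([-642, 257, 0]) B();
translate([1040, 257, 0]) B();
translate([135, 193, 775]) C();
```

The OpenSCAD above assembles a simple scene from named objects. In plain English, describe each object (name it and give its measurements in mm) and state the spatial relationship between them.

A is a table: top 710 mm (x) × 859 mm (y), 30 mm thick, upper face at z = 775 mm, on four 80×80 mm square legs, each inset 31 mm from the nearest pair of top edges, running from z = 0 to the bottom of the top. Four apron rails, 80 mm thick and 104 mm tall, run between adjacent legs with their top edges flush with the underside of the top and their outer faces flush with the legs' outer faces.

B is a four-legged stool. The seat is a 312×345×33 mm slab whose top surface is at z = 408 mm; four round legs, each 26 mm in diameter, run from the floor (z = 0) to the underside of the seat, each leg's axis is inset half a diameter from the nearest pair of seat edges (so the leg's bounding box is flush with the corner).

C is a chair: 440×473 mm seat, 28 mm thick, top at z = 476 mm, on four 42 mm square corner legs flush with the seat edges. A 20 mm thick backrest slab spans the full seat width, extending 528 mm above the seat top, its back face flush with the seat's +y edge. Two armrests of 40×40 mm section run along each side from the seat's front edge to the front of the backrest, top faces 192 mm above the seat top and outer faces flush with the seat's x-edges; a 40×40 mm post under the front of each armrest stands on the seat at the front corner.

Three stools sit around the table at the −y, −x, +x sides. The chair is on top of the table, centred.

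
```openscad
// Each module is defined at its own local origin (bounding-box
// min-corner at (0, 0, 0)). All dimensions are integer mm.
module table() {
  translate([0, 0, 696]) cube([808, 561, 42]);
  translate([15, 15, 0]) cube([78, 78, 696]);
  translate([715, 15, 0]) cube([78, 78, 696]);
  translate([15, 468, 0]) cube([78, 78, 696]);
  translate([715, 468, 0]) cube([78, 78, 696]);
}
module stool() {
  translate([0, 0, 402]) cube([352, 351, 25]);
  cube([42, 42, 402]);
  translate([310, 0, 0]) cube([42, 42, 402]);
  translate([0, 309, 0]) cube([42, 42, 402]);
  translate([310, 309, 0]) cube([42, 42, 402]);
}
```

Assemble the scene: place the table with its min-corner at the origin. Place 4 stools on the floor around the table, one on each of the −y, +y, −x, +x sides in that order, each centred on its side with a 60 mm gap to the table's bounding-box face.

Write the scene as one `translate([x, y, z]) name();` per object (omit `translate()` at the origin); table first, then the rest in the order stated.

table();
translate([228, -411, 0]) stool();
translate([228, 621, 0]) stool();
translate([-412, 105, 0]) stool();
translate([868, 105, 0]) stool();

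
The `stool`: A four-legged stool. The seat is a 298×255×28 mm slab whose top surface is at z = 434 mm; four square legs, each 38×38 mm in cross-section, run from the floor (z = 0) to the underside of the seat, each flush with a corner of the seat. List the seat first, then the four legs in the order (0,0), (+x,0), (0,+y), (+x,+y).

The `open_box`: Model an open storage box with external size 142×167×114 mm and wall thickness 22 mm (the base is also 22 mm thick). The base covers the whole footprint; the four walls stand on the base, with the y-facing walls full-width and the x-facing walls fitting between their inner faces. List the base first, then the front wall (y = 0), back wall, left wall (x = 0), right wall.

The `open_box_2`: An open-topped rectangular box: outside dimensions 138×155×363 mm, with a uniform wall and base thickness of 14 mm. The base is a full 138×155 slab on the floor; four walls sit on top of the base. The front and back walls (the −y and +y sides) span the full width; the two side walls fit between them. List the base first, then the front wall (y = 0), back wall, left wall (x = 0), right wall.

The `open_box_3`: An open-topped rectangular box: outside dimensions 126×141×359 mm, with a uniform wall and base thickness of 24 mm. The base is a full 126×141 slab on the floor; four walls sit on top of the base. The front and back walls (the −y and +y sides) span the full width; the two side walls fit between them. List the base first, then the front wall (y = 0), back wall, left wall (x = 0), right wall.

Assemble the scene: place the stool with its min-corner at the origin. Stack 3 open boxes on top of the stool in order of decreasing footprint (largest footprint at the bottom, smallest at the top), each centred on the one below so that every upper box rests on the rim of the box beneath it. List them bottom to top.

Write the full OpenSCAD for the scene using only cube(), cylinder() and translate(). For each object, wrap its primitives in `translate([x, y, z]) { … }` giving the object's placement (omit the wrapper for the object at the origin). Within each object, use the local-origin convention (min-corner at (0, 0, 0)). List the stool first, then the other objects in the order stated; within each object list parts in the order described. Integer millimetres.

translate([0, 0, 406]) cube([298, 255, 28]);
cube([38, 38, 406]);
translate([260, 0, 0]) cube([38, 38, 406]);
translate([0, 217, 0]) cube([38, 38, 406]);
translate([260, 217, 0]) cube([38, 38, 406]);
translate([78, 44, 434]) {
  cube([142, 167, 22]);
  translate([0, 0, 22]) cube([142, 22, 92]);
  translate([0, 145, 22]) cube([142, 22, 92]);
  translate([0, 22, 22]) cube([22, 123, 92]);
  translate([120, 22, 22]) cube([22, 123, 92]);
}
translate([80, 50, 548]) {
  cube([138, 155, 14]);
  translate([0, 0, 14]) cube([138, 14, 349]);
  translate([0, 141, 14]) cube([138, 14, 349]);
  translate([0, 14, 14]) cube([14, 127, 349]);
  translate([124, 14, 14]) cube([14, 127, 349]);
}
translate([86, 57, 911]) {
  cube([126, 141, 24]);
  translate([0, 0, 24]) cube([126, 24, 335]);
  translate([0, 117, 24]) cube([126, 24, 335]);
  translate([0, 24, 24]) cube([24, 93, 335]);
  translate([102, 24, 24]) cube([24, 93, 335]);
}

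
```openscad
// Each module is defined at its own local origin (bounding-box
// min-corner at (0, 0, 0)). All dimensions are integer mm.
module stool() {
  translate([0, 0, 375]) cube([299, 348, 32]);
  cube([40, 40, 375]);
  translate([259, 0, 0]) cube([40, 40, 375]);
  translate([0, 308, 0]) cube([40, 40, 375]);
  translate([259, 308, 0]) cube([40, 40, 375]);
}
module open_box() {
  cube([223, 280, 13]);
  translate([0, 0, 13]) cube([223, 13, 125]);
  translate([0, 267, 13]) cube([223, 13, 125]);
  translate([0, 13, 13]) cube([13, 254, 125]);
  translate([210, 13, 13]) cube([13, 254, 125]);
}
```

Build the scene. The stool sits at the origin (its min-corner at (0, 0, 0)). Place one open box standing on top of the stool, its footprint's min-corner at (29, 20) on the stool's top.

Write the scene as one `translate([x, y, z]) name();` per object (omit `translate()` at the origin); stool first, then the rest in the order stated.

stool();
translate([29, 20, 407]) open_box();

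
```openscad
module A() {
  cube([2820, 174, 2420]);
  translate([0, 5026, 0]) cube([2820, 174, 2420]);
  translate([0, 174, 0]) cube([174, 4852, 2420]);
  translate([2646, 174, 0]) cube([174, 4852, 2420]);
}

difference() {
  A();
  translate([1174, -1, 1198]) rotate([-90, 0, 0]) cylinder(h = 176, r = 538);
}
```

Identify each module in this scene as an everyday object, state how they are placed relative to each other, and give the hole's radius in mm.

The subtracted cylinder has r = 538 mm.

A is a house frame. The house frame has a circular hole through its front wall. The hole's radius is 538 mm.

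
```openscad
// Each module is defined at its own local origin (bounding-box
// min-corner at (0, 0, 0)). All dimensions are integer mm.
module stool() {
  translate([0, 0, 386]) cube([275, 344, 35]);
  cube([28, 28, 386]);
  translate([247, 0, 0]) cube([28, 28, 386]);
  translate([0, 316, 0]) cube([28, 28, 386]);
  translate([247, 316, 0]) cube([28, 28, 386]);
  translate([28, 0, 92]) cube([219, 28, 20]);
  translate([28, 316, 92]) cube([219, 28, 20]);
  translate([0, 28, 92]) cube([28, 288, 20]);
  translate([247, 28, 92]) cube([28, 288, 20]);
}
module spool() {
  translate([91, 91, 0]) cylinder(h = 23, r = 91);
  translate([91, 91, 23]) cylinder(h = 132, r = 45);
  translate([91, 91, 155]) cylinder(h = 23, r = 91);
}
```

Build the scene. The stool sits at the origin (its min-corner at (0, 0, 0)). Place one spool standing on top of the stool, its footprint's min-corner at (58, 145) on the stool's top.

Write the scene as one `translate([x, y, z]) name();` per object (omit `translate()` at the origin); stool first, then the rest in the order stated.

stool();
translate([58, 145, 421]) spool();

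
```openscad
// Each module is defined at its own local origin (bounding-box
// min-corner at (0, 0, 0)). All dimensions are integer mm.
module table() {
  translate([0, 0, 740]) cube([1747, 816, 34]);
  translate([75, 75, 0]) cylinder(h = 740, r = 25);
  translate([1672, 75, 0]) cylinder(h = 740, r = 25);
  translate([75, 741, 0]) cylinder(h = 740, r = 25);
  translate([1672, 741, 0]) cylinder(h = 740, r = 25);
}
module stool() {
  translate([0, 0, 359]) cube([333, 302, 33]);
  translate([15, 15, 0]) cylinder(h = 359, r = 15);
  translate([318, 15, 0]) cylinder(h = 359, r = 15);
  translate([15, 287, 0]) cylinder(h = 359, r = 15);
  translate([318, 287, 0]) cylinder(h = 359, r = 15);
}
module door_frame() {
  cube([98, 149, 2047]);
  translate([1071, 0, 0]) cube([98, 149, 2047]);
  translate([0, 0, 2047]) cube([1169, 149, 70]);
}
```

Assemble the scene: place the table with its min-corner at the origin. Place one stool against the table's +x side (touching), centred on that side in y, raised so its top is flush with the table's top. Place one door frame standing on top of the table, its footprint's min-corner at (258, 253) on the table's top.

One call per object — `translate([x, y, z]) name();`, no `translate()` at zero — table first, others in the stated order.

table();
translate([1747, 257, 382]) stool();
translate([258, 253, 774]) door_frame();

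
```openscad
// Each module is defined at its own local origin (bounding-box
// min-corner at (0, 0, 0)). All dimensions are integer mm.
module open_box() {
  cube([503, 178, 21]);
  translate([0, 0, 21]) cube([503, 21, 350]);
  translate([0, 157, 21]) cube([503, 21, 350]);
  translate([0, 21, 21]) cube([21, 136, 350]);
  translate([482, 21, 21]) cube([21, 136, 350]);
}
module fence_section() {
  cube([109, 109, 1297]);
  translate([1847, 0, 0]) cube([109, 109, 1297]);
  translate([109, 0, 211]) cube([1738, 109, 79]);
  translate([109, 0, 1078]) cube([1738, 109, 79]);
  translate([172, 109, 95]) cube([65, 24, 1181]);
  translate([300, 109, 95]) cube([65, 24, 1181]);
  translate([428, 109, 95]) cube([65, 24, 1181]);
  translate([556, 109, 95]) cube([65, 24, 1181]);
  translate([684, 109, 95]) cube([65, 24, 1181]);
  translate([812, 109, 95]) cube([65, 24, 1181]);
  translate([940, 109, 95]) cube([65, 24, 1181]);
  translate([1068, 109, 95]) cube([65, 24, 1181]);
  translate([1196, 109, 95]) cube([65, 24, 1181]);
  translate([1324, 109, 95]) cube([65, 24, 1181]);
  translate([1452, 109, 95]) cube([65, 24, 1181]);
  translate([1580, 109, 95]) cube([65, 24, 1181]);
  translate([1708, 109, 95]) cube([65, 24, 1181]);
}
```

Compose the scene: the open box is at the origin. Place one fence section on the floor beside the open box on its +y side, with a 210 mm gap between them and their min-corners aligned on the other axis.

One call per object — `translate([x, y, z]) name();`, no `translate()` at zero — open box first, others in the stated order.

open_box();
translate([0, 388, 0]) fence_section();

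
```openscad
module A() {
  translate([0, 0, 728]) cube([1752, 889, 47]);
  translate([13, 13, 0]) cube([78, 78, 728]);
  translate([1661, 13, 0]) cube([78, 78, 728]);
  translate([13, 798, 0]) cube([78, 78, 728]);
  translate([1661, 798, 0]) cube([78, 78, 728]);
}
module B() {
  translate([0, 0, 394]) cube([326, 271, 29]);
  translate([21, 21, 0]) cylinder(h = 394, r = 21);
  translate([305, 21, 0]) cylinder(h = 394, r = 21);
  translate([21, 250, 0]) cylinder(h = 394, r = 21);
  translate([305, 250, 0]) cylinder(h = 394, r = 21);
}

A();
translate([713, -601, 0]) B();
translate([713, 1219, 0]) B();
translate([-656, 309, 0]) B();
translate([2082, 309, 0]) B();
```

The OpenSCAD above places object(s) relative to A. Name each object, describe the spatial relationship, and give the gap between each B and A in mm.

Each stool's nearest face is 330 mm from the table's bounding box.

A is a table. B is a stool. Four stools sit around the table at the −y, +y, −x, +x sides. The gap between each stool and the table is 330 mm.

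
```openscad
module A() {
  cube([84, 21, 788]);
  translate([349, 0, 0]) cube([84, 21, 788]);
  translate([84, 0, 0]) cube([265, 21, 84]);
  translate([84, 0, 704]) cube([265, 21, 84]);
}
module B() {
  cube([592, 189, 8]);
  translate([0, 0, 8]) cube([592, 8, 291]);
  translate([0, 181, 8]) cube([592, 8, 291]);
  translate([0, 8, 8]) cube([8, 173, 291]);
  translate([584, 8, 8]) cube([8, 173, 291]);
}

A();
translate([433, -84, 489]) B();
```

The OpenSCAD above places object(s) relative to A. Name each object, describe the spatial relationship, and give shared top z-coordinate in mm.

Both tops at z = 788 mm.

A is a picture frame. B is an open box. The open box is beside the picture frame with their tops flush at z = 788. The shared top z-coordinate is 788 mm.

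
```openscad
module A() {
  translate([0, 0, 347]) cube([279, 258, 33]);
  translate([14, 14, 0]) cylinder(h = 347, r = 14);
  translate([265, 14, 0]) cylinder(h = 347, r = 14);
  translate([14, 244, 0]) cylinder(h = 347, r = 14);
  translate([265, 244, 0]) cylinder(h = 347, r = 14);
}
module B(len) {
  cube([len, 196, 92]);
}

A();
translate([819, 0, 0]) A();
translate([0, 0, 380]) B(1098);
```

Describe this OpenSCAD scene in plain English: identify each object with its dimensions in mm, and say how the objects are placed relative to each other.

A is a four-legged stool. The seat is 279×258 mm, 33 mm thick, top at z = 380 mm. It stands on four round legs, each 28 mm in diameter, from z = 0 to the seat underside, each leg's axis is inset half a diameter from the nearest pair of seat edges (so the leg's bounding box is flush with the corner).

B is a rectangular beam 1098 mm long (x), 196 mm deep (y), 92 mm thick (z).

The beam spans the tops of two stools placed 540 mm apart, resting at z = 380 mm.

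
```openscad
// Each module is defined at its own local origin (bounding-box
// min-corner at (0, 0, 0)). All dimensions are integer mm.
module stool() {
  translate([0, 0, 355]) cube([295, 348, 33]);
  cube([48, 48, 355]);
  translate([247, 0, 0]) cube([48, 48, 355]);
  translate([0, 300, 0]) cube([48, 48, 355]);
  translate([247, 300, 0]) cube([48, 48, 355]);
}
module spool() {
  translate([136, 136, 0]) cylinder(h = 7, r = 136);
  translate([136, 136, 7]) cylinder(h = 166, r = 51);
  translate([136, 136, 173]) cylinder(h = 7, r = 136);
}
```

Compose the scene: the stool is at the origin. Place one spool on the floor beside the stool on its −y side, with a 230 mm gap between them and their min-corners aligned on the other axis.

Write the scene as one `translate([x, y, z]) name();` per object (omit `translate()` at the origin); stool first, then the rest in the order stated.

stool();
translate([0, -502, 0]) spool();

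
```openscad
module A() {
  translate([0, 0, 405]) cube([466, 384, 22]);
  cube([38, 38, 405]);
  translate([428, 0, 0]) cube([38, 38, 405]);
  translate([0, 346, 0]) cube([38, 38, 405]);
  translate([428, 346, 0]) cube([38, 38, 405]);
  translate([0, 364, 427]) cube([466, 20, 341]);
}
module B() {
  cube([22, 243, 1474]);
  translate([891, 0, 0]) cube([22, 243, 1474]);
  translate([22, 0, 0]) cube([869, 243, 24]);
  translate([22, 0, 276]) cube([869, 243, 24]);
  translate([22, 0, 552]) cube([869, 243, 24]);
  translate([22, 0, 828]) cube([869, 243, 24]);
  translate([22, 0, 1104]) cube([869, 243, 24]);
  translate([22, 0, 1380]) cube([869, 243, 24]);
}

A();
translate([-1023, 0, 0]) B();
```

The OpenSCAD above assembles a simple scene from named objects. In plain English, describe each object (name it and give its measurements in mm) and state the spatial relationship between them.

A is a chair. The seat is a 466×384×22 mm slab with its top at z = 427 mm, on four 38×38 mm corner legs (flush with the seat edges, standing on z = 0). A flat backrest 20 mm thick, 341 mm tall, spans the full seat width and rises from the seat top along its +y edge, rear face flush with the rear of the seat.

B is a bookshelf 913 mm wide overall, 243 mm deep and 1474 mm tall. The two sides are 22 mm thick vertical panels. 6 horizontal shelves of 24 mm thickness span between the inner faces of the sides; the lowest shelf sits on the floor and shelves are stacked with a clear vertical gap of 252 mm between each pair.

The bookshelf is on the floor beside the chair on its −x side.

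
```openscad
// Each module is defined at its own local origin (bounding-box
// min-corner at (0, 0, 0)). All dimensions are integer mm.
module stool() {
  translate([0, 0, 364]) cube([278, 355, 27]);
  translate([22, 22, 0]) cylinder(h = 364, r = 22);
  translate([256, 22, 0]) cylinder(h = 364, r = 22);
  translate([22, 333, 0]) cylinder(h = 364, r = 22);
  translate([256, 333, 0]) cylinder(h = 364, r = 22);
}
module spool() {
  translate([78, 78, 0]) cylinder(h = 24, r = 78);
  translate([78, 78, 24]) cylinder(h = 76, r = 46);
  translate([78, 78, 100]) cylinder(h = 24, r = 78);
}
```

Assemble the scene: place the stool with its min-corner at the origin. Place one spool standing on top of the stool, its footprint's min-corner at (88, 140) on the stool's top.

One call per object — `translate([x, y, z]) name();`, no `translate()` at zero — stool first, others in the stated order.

stool();
translate([88, 140, 391]) spool();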